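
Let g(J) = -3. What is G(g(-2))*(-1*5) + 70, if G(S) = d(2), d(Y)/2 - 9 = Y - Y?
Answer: -20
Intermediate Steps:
d(Y) = 18 (d(Y) = 18 + 2*(Y - Y) = 18 + 2*0 = 18 + 0 = 18)
G(S) = 18
G(g(-2))*(-1*5) + 70 = 18*(-1*5) + 70 = 18*(-5) + 70 = -90 + 70 = -20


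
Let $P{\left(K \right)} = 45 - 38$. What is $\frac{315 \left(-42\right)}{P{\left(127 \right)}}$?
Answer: $-1890$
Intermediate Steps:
$P{\left(K \right)} = 7$ ($P{\left(K \right)} = 45 - 38 = 7$)
$\frac{315 \left(-42\right)}{P{\left(127 \right)}} = \frac{315 \left(-42\right)}{7} = \left(-13230\right) \frac{1}{7} = -1890$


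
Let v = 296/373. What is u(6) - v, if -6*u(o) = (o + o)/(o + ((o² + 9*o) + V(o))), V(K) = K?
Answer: -15469/19023 ≈ -0.81317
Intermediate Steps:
u(o) = -o/(3*(o² + 11*o)) (u(o) = -(o + o)/(6*(o + ((o² + 9*o) + o))) = -2*o/(6*(o + (o² + 10*o))) = -2*o/(6*(o² + 11*o)) = -o/(3*(o² + 11*o)))
v = 296/373 (v = 296*(1/373) = 296/373 ≈ 0.79357)
u(6) - v = -1/(33 + 3*6) - 1*296/373 = -1/(33 + 18) - 296/373 = -1/51 - 296/373 = -15469/19023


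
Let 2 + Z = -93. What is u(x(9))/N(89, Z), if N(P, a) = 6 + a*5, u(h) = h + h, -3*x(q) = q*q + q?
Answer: 60/469 ≈ 0.12793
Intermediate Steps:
x(q) = -q/3 - q²/3 (x(q) = -(q*q + q)/3 = -(q² + q)/3 = -(q + q²)/3 = -q/3 - q²/3)
u(h) = 2*h
Z = -95 (Z = -2 - 93 = -95)
N(P, a) = 6 + 5*a
u(x(9))/N(89, Z) = (2*(-⅓*9*(1 + 9)))/(6 + 5*(-95)) = (2*(-⅓*9*10))/(6 - 475) = (2*(-30))/(-469) = -60*(-1/469) = 60/469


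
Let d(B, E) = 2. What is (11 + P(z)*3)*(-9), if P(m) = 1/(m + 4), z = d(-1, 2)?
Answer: -207/2 ≈ -103.50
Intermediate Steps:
z = 2
P(m) = 1/(4 + m)
(11 + P(z)*3)*(-9) = (11 + 3/(4 + 2))*(-9) = (11 + 3/6)*(-9) = (11 + (⅙)*3)*(-9) = (11 + ½)*(-9) = (23/2)*(-9) = -207/2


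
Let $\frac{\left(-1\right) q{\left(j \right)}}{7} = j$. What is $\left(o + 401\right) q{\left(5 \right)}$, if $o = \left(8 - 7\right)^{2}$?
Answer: $-14070$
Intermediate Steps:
$o = 1$ ($o = 1^{2} = 1$)
$q{\left(j \right)} = - 7 j$
$\left(o + 401\right) q{\left(5 \right)} = \left(1 + 401\right) \left(\left(-7\right) 5\right) = 402 \left(-35\right) = -14070$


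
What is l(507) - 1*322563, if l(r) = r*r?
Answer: -65514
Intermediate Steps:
l(r) = r²
l(507) - 1*322563 = 507² - 1*322563 = 257049 - 322563 = -65514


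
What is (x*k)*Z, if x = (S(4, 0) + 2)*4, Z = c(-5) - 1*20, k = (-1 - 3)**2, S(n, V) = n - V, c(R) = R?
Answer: -9600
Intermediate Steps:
k = 16 (k = (-4)**2 = 16)
Z = -25 (Z = -5 - 1*20 = -5 - 20 = -25)
x = 24 (x = ((4 - 1*0) + 2)*4 = ((4 + 0) + 2)*4 = (4 + 2)*4 = 6*4 = 24)
(x*k)*Z = (24*16)*(-25) = 384*(-25) = -9600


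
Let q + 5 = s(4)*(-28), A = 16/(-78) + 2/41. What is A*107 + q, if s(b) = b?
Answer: -213833/1599 ≈ -133.73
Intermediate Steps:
A = -250/1599 (A = 16*(-1/78) + 2*(1/41) = -8/39 + 2/41 = -250/1599 ≈ -0.15635)
q = -117 (q = -5 + 4*(-28) = -5 - 112 = -117)
A*107 + q = -250/1599*107 - 117 = -26750/1599 - 117 = -213833/1599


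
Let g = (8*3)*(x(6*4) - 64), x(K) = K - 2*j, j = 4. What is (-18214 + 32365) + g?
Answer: 12999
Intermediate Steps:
x(K) = -8 + K (x(K) = K - 2*4 = K - 8 = -8 + K)
g = -1152 (g = (8*3)*((-8 + 6*4) - 64) = 24*((-8 + 24) - 64) = 24*(16 - 64) = 24*(-48) = -1152)
(-18214 + 32365) + g = (-18214 + 32365) - 1152 = 14151 - 1152 = 12999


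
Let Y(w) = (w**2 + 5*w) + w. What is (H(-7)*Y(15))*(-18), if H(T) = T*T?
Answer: -277830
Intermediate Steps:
Y(w) = w**2 + 6*w
H(T) = T**2
(H(-7)*Y(15))*(-18) = ((-7)**2*(15*(6 + 15)))*(-18) = (49*(15*21))*(-18) = (49*315)*(-18) = 15435*(-18) = -277830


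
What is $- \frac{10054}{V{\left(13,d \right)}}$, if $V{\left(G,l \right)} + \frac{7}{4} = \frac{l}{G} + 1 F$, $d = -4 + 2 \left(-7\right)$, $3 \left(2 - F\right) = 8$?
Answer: $\frac{1568424}{593} \approx 2644.9$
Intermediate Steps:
$F = - \frac{2}{3}$ ($F = 2 - \frac{8}{3} = - \frac{2}{3} \approx -0.66667$)
$d = -18$ ($d = -4 - 14 = -18$)
$V{\left(G,l \right)} = - \frac{29}{12} + \frac{l}{G}$ ($V{\left(G,l \right)} = - \frac{7}{4} + \left(\frac{l}{G} + 1 \left(- \frac{2}{3}\right)\right) = - \frac{7}{4} - \left(\frac{2}{3} - \frac{l}{G}\right) = - \frac{29}{12} + \frac{l}{G}$)
$- \frac{10054}{V{\left(13,d \right)}} = - \frac{10054}{- \frac{29}{12} - \frac{18}{13}} = - \frac{10054}{- \frac{593}{156}} = \left(-10054\right) \left(- \frac{156}{593}\right) = \frac{1568424}{593}$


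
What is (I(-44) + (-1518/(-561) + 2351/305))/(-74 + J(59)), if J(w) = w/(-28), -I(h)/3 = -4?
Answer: -3254076/11049235 ≈ -0.29451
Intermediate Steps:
I(h) = 12 (I(h) = -3*(-4) = 12)
J(w) = -w/28 (J(w) = w*(-1/28) = -w/28)
(I(-44) + (-1518/(-561) + 2351/305))/(-74 + J(59)) = (12 + (-1518/(-561) + 2351/305))/(-74 - 1/28*59) = (12 + (-1518*(-1/561) + 2351*(1/305)))/(-74 - 59/28) = (12 + (46/17 + 2351/305))/(-2131/28) = (12 + 53997/5185)*(-28/2131) = (116217/5185)*(-28/2131) = -3254076/11049235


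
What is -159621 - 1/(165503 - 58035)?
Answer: -17154149629/107468 ≈ -1.5962e+5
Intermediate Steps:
-159621 - 1/(165503 - 58035) = -159621 - 1/107468 = -17154149629/107468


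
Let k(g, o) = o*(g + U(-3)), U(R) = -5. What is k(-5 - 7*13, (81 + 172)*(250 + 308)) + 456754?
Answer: -13801820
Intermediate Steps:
k(g, o) = o*(-5 + g) (k(g, o) = o*(g - 5) = o*(-5 + g))
k(-5 - 7*13, (81 + 172)*(250 + 308)) + 456754 = ((81 + 172)*(250 + 308))*(-5 + (-5 - 7*13)) + 456754 = (253*558)*(-5 + (-5 - 91)) + 456754 = 141174*(-5 - 96) + 456754 = 141174*(-101) + 456754 = -14258574 + 456754 = -13801820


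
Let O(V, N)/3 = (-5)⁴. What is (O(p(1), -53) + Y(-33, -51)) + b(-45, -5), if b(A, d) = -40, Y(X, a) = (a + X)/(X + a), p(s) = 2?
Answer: 1836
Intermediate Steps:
Y(X, a) = 1 (Y(X, a) = (X + a)/(X + a) = 1)
O(V, N) = 1875 (O(V, N) = 3*(-5)⁴ = 3*625 = 1875)
(O(p(1), -53) + Y(-33, -51)) + b(-45, -5) = (1875 + 1) - 40 = 1876 - 40 = 1836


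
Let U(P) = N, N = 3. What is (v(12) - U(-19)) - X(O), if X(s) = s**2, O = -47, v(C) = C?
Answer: -2200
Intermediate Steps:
U(P) = 3
(v(12) - U(-19)) - X(O) = (12 - 1*3) - 1*(-47)**2 = (12 - 3) - 1*2209 = 9 - 2209 = -2200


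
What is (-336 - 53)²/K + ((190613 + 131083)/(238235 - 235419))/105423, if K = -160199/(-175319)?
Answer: 82039872816665641/495400669192 ≈ 1.6560e+5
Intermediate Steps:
K = 160199/175319 (K = -160199*(-1/175319) = 160199/175319 ≈ 0.91376)
(-336 - 53)²/K + ((190613 + 131083)/(238235 - 235419))/105423 = (-336 - 53)²/(160199/175319) + ((190613 + 131083)/(238235 - 235419))/105423 = (-389)²*(175319/160199) + (321696/2816)*(1/105423) = 151321*(175319/160199) + (321696*(1/2816))*(1/105423) = 26529446399/160199 + (10053/88)*(1/105423) = 26529446399/160199 + 3351/3092408 = 82039872816665641/495400669192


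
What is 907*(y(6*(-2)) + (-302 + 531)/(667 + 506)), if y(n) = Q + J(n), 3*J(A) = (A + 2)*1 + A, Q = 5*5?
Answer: 6334488/391 ≈ 16201.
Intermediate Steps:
Q = 25
J(A) = ⅔ + 2*A/3 (J(A) = ((A + 2)*1 + A)/3 = ((2 + A)*1 + A)/3 = ((2 + A) + A)/3 = (2 + 2*A)/3 = ⅔ + 2*A/3)
y(n) = 77/3 + 2*n/3 (y(n) = 25 + (⅔ + 2*n/3) = 77/3 + 2*n/3)
907*(y(6*(-2)) + (-302 + 531)/(667 + 506)) = 907*((77/3 + 2*(6*(-2))/3) + (-302 + 531)/(667 + 506)) = 907*((77/3 + (⅔)*(-12)) + 229/1173) = 907*((77/3 - 8) + 229*(1/1173)) = 907*(53/3 + 229/1173) = 907*(6984/391) = 6334488/391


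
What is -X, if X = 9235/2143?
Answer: -9235/2143 ≈ -4.3094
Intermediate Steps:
X = 9235/2143 (X = 9235*(1/2143) = 9235/2143 ≈ 4.3094)
-X = -1*9235/2143 = -9235/2143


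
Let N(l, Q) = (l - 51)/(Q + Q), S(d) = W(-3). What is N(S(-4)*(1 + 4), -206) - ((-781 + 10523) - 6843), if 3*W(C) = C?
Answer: -298583/103 ≈ -2898.9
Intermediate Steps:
W(C) = C/3
S(d) = -1 (S(d) = (⅓)*(-3) = -1)
N(l, Q) = (-51 + l)/(2*Q) (N(l, Q) = (-51 + l)/((2*Q)) = (-51 + l)*(1/(2*Q)) = (-51 + l)/(2*Q))
N(S(-4)*(1 + 4), -206) - ((-781 + 10523) - 6843) = (½)*(-51 - (1 + 4))/(-206) - ((-781 + 10523) - 6843) = (½)*(-1/206)*(-51 - 1*5) - (9742 - 6843) = (½)*(-1/206)*(-51 - 5) - 1*2899 = (½)*(-1/206)*(-56) - 2899 = 14/103 - 2899 = -298583/103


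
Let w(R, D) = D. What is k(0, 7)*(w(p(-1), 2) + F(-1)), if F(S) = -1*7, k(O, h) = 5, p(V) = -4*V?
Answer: -25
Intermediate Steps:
F(S) = -7
k(0, 7)*(w(p(-1), 2) + F(-1)) = 5*(2 - 7) = 5*(-5) = -25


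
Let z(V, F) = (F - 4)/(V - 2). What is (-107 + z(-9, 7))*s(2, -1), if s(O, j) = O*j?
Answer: 2360/11 ≈ 214.55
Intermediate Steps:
z(V, F) = (-4 + F)/(-2 + V)
(-107 + z(-9, 7))*s(2, -1) = (-107 + (-4 + 7)/(-2 - 9))*(2*(-1)) = (-107 + 3/(-11))*(-2) = (-107 - 1/11*3)*(-2) = (-107 - 3/11)*(-2) = -1180/11*(-2) = 2360/11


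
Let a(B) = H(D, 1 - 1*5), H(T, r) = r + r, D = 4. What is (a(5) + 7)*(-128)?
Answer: 128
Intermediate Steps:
H(T, r) = 2*r
a(B) = -8 (a(B) = 2*(1 - 1*5) = 2*(1 - 5) = 2*(-4) = -8)
(a(5) + 7)*(-128) = (-8 + 7)*(-128) = -1*(-128) = 128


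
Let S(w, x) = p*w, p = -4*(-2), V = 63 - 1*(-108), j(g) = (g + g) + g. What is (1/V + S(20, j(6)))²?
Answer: 748624321/29241 ≈ 25602.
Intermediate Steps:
j(g) = 3*g (j(g) = 2*g + g = 3*g)
V = 171 (V = 63 + 108 = 171)
p = 8
S(w, x) = 8*w
(1/V + S(20, j(6)))² = (1/171 + 8*20)² = (1/171 + 160)² = (27361/171)² = 748624321/29241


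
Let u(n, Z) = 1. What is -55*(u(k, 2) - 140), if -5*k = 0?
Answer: 7645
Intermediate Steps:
k = 0 (k = -⅕*0 = 0)
-55*(u(k, 2) - 140) = -55*(1 - 140) = -55*(-139) = 7645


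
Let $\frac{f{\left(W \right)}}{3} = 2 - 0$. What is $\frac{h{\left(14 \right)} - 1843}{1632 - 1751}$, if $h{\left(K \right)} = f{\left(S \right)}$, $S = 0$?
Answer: $\frac{1837}{119} \approx 15.437$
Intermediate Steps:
$f{\left(W \right)} = 6$ ($f{\left(W \right)} = 3 \left(2 - 0\right) = 3 \left(2 + 0\right) = 3 \cdot 2 = 6$)
$h{\left(K \right)} = 6$
$\frac{h{\left(14 \right)} - 1843}{1632 - 1751} = \frac{6 - 1843}{1632 - 1751} = - \frac{1837}{-119} = \left(-1837\right) \left(- \frac{1}{119}\right) = \frac{1837}{119}$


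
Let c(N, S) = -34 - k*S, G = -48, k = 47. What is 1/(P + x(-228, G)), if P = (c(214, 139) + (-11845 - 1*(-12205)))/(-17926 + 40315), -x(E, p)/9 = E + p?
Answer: 7463/18536023 ≈ 0.00040262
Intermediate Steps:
c(N, S) = -34 - 47*S
x(E, p) = -9*E - 9*p (x(E, p) = -9*(E + p) = -9*E - 9*p)
P = -2069/7463 (P = ((-34 - 47*139) + (-11845 - 1*(-12205)))/(-17926 + 40315) = ((-34 - 6533) + (-11845 + 12205))/22389 = (-6567 + 360)*(1/22389) = -6207*1/22389 = -2069/7463 ≈ -0.27723)
1/(P + x(-228, G)) = 1/(-2069/7463 + (-9*(-228) - 9*(-48))) = 1/(-2069/7463 + (2052 + 432)) = 1/(-2069/7463 + 2484) = 1/(18536023/7463) = 7463/18536023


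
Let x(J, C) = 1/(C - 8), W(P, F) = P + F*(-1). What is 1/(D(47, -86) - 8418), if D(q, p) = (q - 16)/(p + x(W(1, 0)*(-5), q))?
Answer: -3353/28226763 ≈ -0.00011879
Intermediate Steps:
W(P, F) = P - F
x(J, C) = 1/(-8 + C)
D(q, p) = (-16 + q)/(p + 1/(-8 + q)) (D(q, p) = (q - 16)/(p + 1/(-8 + q)) = (-16 + q)/(p + 1/(-8 + q)))
1/(D(47, -86) - 8418) = 1/((-16 + 47)*(-8 + 47)/(1 - 86*(-8 + 47)) - 8418) = 1/(31*39/(1 - 86*39) - 8418) = 1/(31*39/(1 - 3354) - 8418) = 1/(31*39/(-3353) - 8418) = 1/(-1/3353*31*39 - 8418) = 1/(-1209/3353 - 8418) = 1/(-28226763/3353) = -3353/28226763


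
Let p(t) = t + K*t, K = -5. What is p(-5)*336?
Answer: 6720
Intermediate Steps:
p(t) = -4*t (p(t) = t - 5*t = -4*t)
p(-5)*336 = -4*(-5)*336 = 20*336 = 6720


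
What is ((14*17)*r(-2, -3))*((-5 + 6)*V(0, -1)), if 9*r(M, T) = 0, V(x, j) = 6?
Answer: 0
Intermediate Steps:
r(M, T) = 0 (r(M, T) = (⅑)*0 = 0)
((14*17)*r(-2, -3))*((-5 + 6)*V(0, -1)) = ((14*17)*0)*((-5 + 6)*6) = (238*0)*(1*6) = 0*6 = 0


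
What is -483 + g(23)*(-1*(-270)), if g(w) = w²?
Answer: 142347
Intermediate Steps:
-483 + g(23)*(-1*(-270)) = -483 + 23²*(-1*(-270)) = -483 + 529*270 = -483 + 142830 = 142347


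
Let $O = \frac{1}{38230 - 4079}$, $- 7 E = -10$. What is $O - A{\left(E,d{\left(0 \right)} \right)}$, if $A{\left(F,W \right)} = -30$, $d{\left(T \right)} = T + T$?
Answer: $\frac{1024531}{34151} \approx 30.0$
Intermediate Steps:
$d{\left(T \right)} = 2 T$
$E = \frac{10}{7}$ ($E = \left(- \frac{1}{7}\right) \left(-10\right) = \frac{10}{7} \approx 1.4286$)
$O = \frac{1}{34151} \approx 2.9282 \cdot 10^{-5}$
$O - A{\left(E,d{\left(0 \right)} \right)} = \frac{1}{34151} - -30 = \frac{1}{34151} + 30 = \frac{1024531}{34151}$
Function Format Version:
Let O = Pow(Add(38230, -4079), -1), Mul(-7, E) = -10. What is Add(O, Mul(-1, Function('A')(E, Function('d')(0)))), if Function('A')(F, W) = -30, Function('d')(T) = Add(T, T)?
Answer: Rational(1024531, 34151) ≈ 30.000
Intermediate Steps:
Function('d')(T) = Mul(2, T)
E = Rational(10, 7) (E = Mul(Rational(-1, 7), -10) = Rational(10, 7) ≈ 1.4286)
O = Rational(1, 34151) (O = Pow(34151, -1) = Rational(1, 34151) ≈ 2.9282e-5)
Add(O, Mul(-1, Function('A')(E, Function('d')(0)))) = Add(Rational(1, 34151), Mul(-1, -30)) = Add(Rational(1, 34151), 30) = Rational(1024531, 34151)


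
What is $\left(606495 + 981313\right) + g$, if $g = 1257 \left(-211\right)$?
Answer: $1322581$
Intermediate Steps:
$g = -265227$
$\left(606495 + 981313\right) + g = \left(606495 + 981313\right) - 265227 = 1587808 - 265227 = 1322581$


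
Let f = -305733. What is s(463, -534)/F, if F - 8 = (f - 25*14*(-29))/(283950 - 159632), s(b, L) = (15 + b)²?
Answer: 28404673912/698961 ≈ 40638.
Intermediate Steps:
F = 698961/124318 (F = 8 + (-305733 - 25*14*(-29))/(283950 - 159632) = 8 + (-305733 - 350*(-29))/124318 = 8 + (-305733 + 10150)*(1/124318) = 8 - 295583*1/124318 = 8 - 295583/124318 = 698961/124318 ≈ 5.6224)
s(463, -534)/F = (15 + 463)²/(698961/124318) = 478²*(124318/698961) = 228484*(124318/698961) = 28404673912/698961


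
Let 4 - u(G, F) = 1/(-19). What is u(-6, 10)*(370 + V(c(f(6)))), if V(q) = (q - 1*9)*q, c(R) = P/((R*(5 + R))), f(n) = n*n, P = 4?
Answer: 3878971250/2587059 ≈ 1499.4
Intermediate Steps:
f(n) = n**2
u(G, F) = 77/19 (u(G, F) = 4 - 1/(-19) = 4 - 1*(-1/19) = 4 + 1/19 = 77/19)
c(R) = 4/(R*(5 + R)) (c(R) = 4/((R*(5 + R))) = 4*(1/(R*(5 + R))) = 4/(R*(5 + R)))
V(q) = q*(-9 + q) (V(q) = (q - 9)*q = (-9 + q)*q = q*(-9 + q))
u(-6, 10)*(370 + V(c(f(6)))) = 77*(370 + (4/((6**2)*(5 + 6**2)))*(-9 + 4/((6**2)*(5 + 6**2))))/19 = 77*(370 + (4/(36*(5 + 36)))*(-9 + 4/(36*(5 + 36))))/19 = 77*(370 + (4*(1/36)/41)*(-9 + 4*(1/36)/41))/19 = 77*(370 + (4*(1/36)*(1/41))*(-9 + 4*(1/36)*(1/41)))/19 = 77*(370 + (-9 + 1/369)/369)/19 = 77*(370 + (1/369)*(-3320/369))/19 = 77*(370 - 3320/136161)/19 = (77/19)*(50376250/136161) = 3878971250/2587059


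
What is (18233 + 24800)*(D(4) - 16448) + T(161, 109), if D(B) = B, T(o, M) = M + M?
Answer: -707634434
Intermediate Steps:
T(o, M) = 2*M
(18233 + 24800)*(D(4) - 16448) + T(161, 109) = (18233 + 24800)*(4 - 16448) + 2*109 = 43033*(-16444) + 218 = -707634652 + 218 = -707634434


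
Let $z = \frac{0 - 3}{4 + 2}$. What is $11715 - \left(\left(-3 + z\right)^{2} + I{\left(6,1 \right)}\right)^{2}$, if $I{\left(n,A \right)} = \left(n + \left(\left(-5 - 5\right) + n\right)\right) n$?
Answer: $\frac{178031}{16} \approx 11127.0$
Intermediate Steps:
$z = - \frac{1}{2}$ ($z = - \frac{3}{6} = \left(-3\right) \frac{1}{6} = - \frac{1}{2} \approx -0.5$)
$I{\left(n,A \right)} = n \left(-10 + 2 n\right)$ ($I{\left(n,A \right)} = \left(n + \left(-10 + n\right)\right) n = \left(-10 + 2 n\right) n = n \left(-10 + 2 n\right)$)
$11715 - \left(\left(-3 + z\right)^{2} + I{\left(6,1 \right)}\right)^{2} = 11715 - \left(\left(-3 - \frac{1}{2}\right)^{2} + 2 \cdot 6 \left(-5 + 6\right)\right)^{2} = 11715 - \left(\left(- \frac{7}{2}\right)^{2} + 2 \cdot 6 \cdot 1\right)^{2} = 11715 - \left(\frac{49}{4} + 12\right)^{2} = 11715 - \left(\frac{97}{4}\right)^{2} = 11715 - \frac{9409}{16} = \frac{178031}{16}$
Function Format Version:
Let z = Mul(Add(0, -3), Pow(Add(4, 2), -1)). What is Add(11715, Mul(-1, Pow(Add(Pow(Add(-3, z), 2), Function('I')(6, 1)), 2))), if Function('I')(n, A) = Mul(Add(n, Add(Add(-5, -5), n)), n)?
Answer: Rational(178031, 16) ≈ 11127.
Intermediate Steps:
z = Rational(-1, 2) (z = Mul(-3, Pow(6, -1)) = Mul(-3, Rational(1, 6)) = Rational(-1, 2) ≈ -0.50000)
Function('I')(n, A) = Mul(n, Add(-10, Mul(2, n))) (Function('I')(n, A) = Mul(Add(n, Add(-10, n)), n) = Mul(Add(-10, Mul(2, n)), n) = Mul(n, Add(-10, Mul(2, n))))
Add(11715, Mul(-1, Pow(Add(Pow(Add(-3, z), 2), Function('I')(6, 1)), 2))) = Add(11715, Mul(-1, Pow(Add(Pow(Add(-3, Rational(-1, 2)), 2), Mul(2, 6, Add(-5, 6))), 2))) = Add(11715, Mul(-1, Pow(Add(Pow(Rational(-7, 2), 2), Mul(2, 6, 1)), 2))) = Add(11715, Mul(-1, Pow(Add(Rational(49, 4), 12), 2))) = Add(11715, Mul(-1, Pow(Rational(97, 4), 2))) = Add(11715, Mul(-1, Rational(9409, 16))) = Add(11715, Rational(-9409, 16)) = Rational(178031, 16)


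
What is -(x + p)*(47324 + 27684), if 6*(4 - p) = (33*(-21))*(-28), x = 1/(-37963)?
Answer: 9197517788928/37963 ≈ 2.4228e+8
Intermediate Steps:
x = -1/37963 ≈ -2.6341e-5
p = -3230 (p = 4 - 33*(-21)*(-28)/6 = 4 - (-231)*(-28)/2 = 4 - 1/6*19404 = 4 - 3234 = -3230)
-(x + p)*(47324 + 27684) = -(-1/37963 - 3230)*(47324 + 27684) = -(-122620491)*75008/37963 = -1*(-9197517788928/37963) = 9197517788928/37963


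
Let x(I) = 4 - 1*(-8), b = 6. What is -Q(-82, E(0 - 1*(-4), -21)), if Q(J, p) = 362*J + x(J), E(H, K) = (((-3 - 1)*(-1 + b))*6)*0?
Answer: 29672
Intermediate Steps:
E(H, K) = 0 (E(H, K) = (((-3 - 1)*(-1 + 6))*6)*0 = (-4*5*6)*0 = -20*6*0 = -120*0 = 0)
x(I) = 12 (x(I) = 4 + 8 = 12)
Q(J, p) = 12 + 362*J (Q(J, p) = 362*J + 12 = 12 + 362*J)
-Q(-82, E(0 - 1*(-4), -21)) = -(12 + 362*(-82)) = -(12 - 29684) = -1*(-29672) = 29672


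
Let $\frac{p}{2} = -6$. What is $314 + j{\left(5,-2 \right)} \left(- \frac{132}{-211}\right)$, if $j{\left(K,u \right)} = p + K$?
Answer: $\frac{65330}{211} \approx 309.62$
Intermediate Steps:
$p = -12$ ($p = 2 \left(-6\right) = -12$)
$j{\left(K,u \right)} = -12 + K$
$314 + j{\left(5,-2 \right)} \left(- \frac{132}{-211}\right) = 314 + \left(-12 + 5\right) \left(- \frac{132}{-211}\right) = 314 - 7 \left(\left(-132\right) \left(- \frac{1}{211}\right)\right) = 314 - \frac{924}{211} = \frac{65330}{211}$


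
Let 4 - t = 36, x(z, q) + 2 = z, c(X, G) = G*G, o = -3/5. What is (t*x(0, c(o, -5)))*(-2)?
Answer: -128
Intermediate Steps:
o = -⅗ (o = -3*⅕ = -⅗ ≈ -0.60000)
c(X, G) = G²
x(z, q) = -2 + z
t = -32 (t = 4 - 1*36 = 4 - 36 = -32)
(t*x(0, c(o, -5)))*(-2) = -32*(-2 + 0)*(-2) = -32*(-2)*(-2) = 64*(-2) = -128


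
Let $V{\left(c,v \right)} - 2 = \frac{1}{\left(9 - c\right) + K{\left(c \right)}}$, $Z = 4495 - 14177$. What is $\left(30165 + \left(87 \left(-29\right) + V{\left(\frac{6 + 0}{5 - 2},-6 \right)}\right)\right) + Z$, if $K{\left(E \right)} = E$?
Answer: $\frac{161659}{9} \approx 17962.0$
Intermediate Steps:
$Z = -9682$ ($Z = 4495 - 14177 = -9682$)
$V{\left(c,v \right)} = \frac{19}{9}$ ($V{\left(c,v \right)} = 2 + \frac{1}{\left(9 - c\right) + c} = 2 + \frac{1}{9} = \frac{19}{9}$)
$\left(30165 + \left(87 \left(-29\right) + V{\left(\frac{6 + 0}{5 - 2},-6 \right)}\right)\right) + Z = \left(30165 + \left(87 \left(-29\right) + \frac{19}{9}\right)\right) - 9682 = \left(30165 + \left(-2523 + \frac{19}{9}\right)\right) - 9682 = \left(30165 - \frac{22688}{9}\right) - 9682 = \frac{248797}{9} - 9682 = \frac{161659}{9}$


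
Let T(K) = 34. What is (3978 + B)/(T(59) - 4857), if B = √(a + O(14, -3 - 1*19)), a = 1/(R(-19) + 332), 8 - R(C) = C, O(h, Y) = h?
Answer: -306/371 - √1804693/1731457 ≈ -0.82557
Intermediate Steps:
R(C) = 8 - C
a = 1/359 (a = 1/((8 - 1*(-19)) + 332) = 1/((8 + 19) + 332) = 1/(27 + 332) = 1/359 ≈ 0.0027855)
B = √1804693/359 (B = √(1/359 + 14) = √(5027/359) = √1804693/359 ≈ 3.7420)
(3978 + B)/(T(59) - 4857) = (3978 + √1804693/359)/(34 - 4857) = (3978 + √1804693/359)/(-4823) = (3978 + √1804693/359)*(-1/4823) = -306/371 - √1804693/1731457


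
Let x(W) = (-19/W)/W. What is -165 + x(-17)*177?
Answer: -51048/289 ≈ -176.64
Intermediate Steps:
x(W) = -19/W²
-165 + x(-17)*177 = -165 - 19/(-17)²*177 = -165 - 19*1/289*177 = -165 - 19/289*177 = -165 - 3363/289 = -51048/289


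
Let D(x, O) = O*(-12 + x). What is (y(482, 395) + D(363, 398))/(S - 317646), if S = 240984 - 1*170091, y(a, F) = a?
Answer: -140180/246753 ≈ -0.56810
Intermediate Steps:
S = 70893 (S = 240984 - 170091 = 70893)
(y(482, 395) + D(363, 398))/(S - 317646) = (482 + 398*(-12 + 363))/(70893 - 317646) = (482 + 398*351)/(-246753) = (482 + 139698)*(-1/246753) = 140180*(-1/246753) = -140180/246753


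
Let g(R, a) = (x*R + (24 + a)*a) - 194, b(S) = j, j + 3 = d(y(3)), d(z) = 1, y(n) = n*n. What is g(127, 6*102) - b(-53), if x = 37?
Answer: 393739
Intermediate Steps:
y(n) = n²
j = -2 (j = -3 + 1 = -2)
b(S) = -2
g(R, a) = -194 + 37*R + a*(24 + a) (g(R, a) = (37*R + (24 + a)*a) - 194 = (37*R + a*(24 + a)) - 194 = -194 + 37*R + a*(24 + a))
g(127, 6*102) - b(-53) = (-194 + (6*102)² + 24*(6*102) + 37*127) - 1*(-2) = (-194 + 612² + 24*612 + 4699) + 2 = (-194 + 374544 + 14688 + 4699) + 2 = 393737 + 2 = 393739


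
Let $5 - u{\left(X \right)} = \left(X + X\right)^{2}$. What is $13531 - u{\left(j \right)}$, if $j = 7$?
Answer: $13722$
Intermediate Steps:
$u{\left(X \right)} = 5 - 4 X^{2}$ ($u{\left(X \right)} = 5 - \left(X + X\right)^{2} = 5 - \left(2 X\right)^{2} = 5 - 4 X^{2}$)
$13531 - u{\left(j \right)} = 13531 - \left(5 - 4 \cdot 7^{2}\right) = 13531 - \left(5 - 196\right) = 13531 - -191 = 13531 + 191 = 13722$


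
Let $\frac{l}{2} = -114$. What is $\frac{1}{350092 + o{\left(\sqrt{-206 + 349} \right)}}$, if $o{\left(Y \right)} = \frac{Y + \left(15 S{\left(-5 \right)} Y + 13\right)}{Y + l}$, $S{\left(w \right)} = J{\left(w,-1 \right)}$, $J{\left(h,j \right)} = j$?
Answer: $\frac{18149118410}{6353860825577357} - \frac{3179 \sqrt{143}}{6353860825577357} \approx 2.8564 \cdot 10^{-6}$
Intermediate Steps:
$S{\left(w \right)} = -1$
$l = -228$ ($l = 2 \left(-114\right) = -228$)
$o{\left(Y \right)} = \frac{13 - 14 Y}{-228 + Y}$ ($o{\left(Y \right)} = \frac{Y + \left(15 \left(- Y\right) + 13\right)}{Y - 228} = \frac{Y - \left(-13 + 15 Y\right)}{-228 + Y} = \frac{13 - 14 Y}{-228 + Y}$)
$\frac{1}{350092 + o{\left(\sqrt{-206 + 349} \right)}} = \frac{1}{350092 + \frac{13 - 14 \sqrt{-206 + 349}}{-228 + \sqrt{-206 + 349}}} = \frac{1}{350092 + \frac{13 - 14 \sqrt{143}}{-228 + \sqrt{143}}}$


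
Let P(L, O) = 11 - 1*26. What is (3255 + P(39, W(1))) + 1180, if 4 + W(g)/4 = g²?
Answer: 4420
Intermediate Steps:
W(g) = -16 + 4*g²
P(L, O) = -15 (P(L, O) = 11 - 26 = -15)
(3255 + P(39, W(1))) + 1180 = (3255 - 15) + 1180 = 3240 + 1180 = 4420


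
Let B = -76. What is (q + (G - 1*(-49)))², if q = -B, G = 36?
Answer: 25921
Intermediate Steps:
q = 76 (q = -1*(-76) = 76)
(q + (G - 1*(-49)))² = (76 + (36 - 1*(-49)))² = (76 + (36 + 49))² = (76 + 85)² = 161² = 25921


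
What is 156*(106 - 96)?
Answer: 1560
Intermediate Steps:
156*(106 - 96) = 156*10 = 1560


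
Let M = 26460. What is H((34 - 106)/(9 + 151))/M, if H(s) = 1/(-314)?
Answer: -1/8308440 ≈ -1.2036e-7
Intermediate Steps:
H(s) = -1/314
H((34 - 106)/(9 + 151))/M = -1/314/26460 = -1/314*1/26460 = -1/8308440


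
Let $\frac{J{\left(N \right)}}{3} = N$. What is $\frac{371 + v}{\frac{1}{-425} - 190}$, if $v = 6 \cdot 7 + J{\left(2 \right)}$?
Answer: $- \frac{178075}{80751} \approx -2.2052$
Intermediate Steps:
$J{\left(N \right)} = 3 N$
$v = 48$ ($v = 6 \cdot 7 + 3 \cdot 2 = 42 + 6 = 48$)
$\frac{371 + v}{\frac{1}{-425} - 190} = \frac{371 + 48}{\frac{1}{-425} - 190} = \frac{419}{- \frac{1}{425} - 190} = \frac{419}{- \frac{80751}{425}} = 419 \left(- \frac{425}{80751}\right) = - \frac{178075}{80751}$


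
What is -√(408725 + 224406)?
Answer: -√633131 ≈ -795.70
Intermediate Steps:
-√(408725 + 224406) = -√633131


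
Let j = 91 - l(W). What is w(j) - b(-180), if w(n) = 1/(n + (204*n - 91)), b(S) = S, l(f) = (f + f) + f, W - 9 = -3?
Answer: 2677321/14874 ≈ 180.00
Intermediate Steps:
W = 6 (W = 9 - 3 = 6)
l(f) = 3*f (l(f) = 2*f + f = 3*f)
j = 73 (j = 91 - 3*6 = 91 - 1*18 = 91 - 18 = 73)
w(n) = 1/(-91 + 205*n) (w(n) = 1/(n + (-91 + 204*n)) = 1/(-91 + 205*n))
w(j) - b(-180) = 1/(-91 + 205*73) - 1*(-180) = 1/(-91 + 14965) + 180 = 1/14874 + 180 = 2677321/14874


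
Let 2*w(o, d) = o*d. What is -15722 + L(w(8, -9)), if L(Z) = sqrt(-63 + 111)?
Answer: -15722 + 4*sqrt(3) ≈ -15715.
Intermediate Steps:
w(o, d) = d*o/2 (w(o, d) = (o*d)/2 = (d*o)/2 = d*o/2)
L(Z) = 4*sqrt(3) (L(Z) = sqrt(48) = 4*sqrt(3))
-15722 + L(w(8, -9)) = -15722 + 4*sqrt(3)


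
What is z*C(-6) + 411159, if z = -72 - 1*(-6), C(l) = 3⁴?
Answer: 405813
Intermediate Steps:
C(l) = 81
z = -66 (z = -72 + 6 = -66)
z*C(-6) + 411159 = -66*81 + 411159 = -5346 + 411159 = 405813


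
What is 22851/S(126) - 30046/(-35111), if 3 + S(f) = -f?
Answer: -266148509/1509773 ≈ -176.28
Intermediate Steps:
S(f) = -3 - f
22851/S(126) - 30046/(-35111) = 22851/(-3 - 1*126) - 30046/(-35111) = 22851/(-3 - 126) - 30046*(-1/35111) = 22851/(-129) + 30046/35111 = 22851*(-1/129) + 30046/35111 = -7617/43 + 30046/35111 = -266148509/1509773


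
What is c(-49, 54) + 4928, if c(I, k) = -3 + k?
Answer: 4979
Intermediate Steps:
c(-49, 54) + 4928 = (-3 + 54) + 4928 = 51 + 4928 = 4979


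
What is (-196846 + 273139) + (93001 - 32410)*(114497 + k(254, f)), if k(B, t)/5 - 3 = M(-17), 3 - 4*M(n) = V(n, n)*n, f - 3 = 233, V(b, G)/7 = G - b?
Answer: 27754800405/4 ≈ 6.9387e+9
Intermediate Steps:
V(b, G) = -7*b + 7*G (V(b, G) = 7*(G - b) = -7*b + 7*G)
f = 236 (f = 3 + 233 = 236)
M(n) = ¾ (M(n) = ¾ - (-7*n + 7*n)*n/4 = ¾ - 0*n = ¾ - ¼*0 = ¾ + 0 = ¾)
k(B, t) = 75/4 (k(B, t) = 15 + 5*(¾) = 15 + 15/4 = 75/4)
(-196846 + 273139) + (93001 - 32410)*(114497 + k(254, f)) = (-196846 + 273139) + (93001 - 32410)*(114497 + 75/4) = 76293 + 60591*(458063/4) = 76293 + 27754495233/4 = 27754800405/4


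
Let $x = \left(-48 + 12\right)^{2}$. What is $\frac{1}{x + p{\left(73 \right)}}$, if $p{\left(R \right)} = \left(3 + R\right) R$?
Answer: $\frac{1}{6844} \approx 0.00014611$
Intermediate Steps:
$p{\left(R \right)} = R \left(3 + R\right)$
$x = 1296$ ($x = \left(-36\right)^{2} = 1296$)
$\frac{1}{x + p{\left(73 \right)}} = \frac{1}{1296 + 73 \left(3 + 73\right)} = \frac{1}{1296 + 73 \cdot 76} = \frac{1}{1296 + 5548} = \frac{1}{6844}$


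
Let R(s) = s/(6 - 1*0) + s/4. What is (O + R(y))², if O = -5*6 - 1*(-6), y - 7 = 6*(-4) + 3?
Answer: 32041/36 ≈ 890.03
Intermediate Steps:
y = -14 (y = 7 + (6*(-4) + 3) = 7 + (-24 + 3) = 7 - 21 = -14)
R(s) = 5*s/12 (R(s) = s/(6 + 0) + s*(¼) = s/6 + s/4 = 5*s/12)
O = -24 (O = -30 + 6 = -24)
(O + R(y))² = (-24 + (5/12)*(-14))² = (-24 - 35/6)² = (-179/6)² = 32041/36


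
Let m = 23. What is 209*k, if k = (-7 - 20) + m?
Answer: -836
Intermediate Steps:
k = -4 (k = (-7 - 20) + 23 = -27 + 23 = -4)
209*k = 209*(-4) = -836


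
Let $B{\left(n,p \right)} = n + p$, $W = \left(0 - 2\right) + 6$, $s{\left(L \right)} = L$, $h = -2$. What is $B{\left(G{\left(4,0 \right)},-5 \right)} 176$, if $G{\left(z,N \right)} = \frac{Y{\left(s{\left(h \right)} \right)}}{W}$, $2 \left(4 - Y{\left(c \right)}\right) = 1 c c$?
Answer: $-792$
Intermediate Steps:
$W = 4$ ($W = -2 + 6 = 4$)
$Y{\left(c \right)} = 4 - \frac{c^{2}}{2}$ ($Y{\left(c \right)} = 4 - \frac{1 c c}{2} = 4 - \frac{c c}{2} = 4 - \frac{c^{2}}{2}$)
$G{\left(z,N \right)} = \frac{1}{2}$ ($G{\left(z,N \right)} = \frac{4 - \frac{\left(-2\right)^{2}}{2}}{4} = \left(4 - 2\right) \frac{1}{4} = 2 \cdot \frac{1}{4} = \frac{1}{2}$)
$B{\left(G{\left(4,0 \right)},-5 \right)} 176 = \left(\frac{1}{2} - 5\right) 176 = \left(- \frac{9}{2}\right) 176 = -792$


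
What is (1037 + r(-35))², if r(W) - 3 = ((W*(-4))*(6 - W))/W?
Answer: 767376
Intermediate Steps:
r(W) = -21 + 4*W (r(W) = 3 + ((W*(-4))*(6 - W))/W = 3 + ((-4*W)*(6 - W))/W = 3 + (-4*W*(6 - W))/W = 3 + (-24 + 4*W) = -21 + 4*W)
(1037 + r(-35))² = (1037 + (-21 + 4*(-35)))² = (1037 + (-21 - 140))² = (1037 - 161)² = 876² = 767376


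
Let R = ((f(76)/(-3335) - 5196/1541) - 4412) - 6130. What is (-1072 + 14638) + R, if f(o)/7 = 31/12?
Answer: 8099316581/2681340 ≈ 3020.6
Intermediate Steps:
f(o) = 217/12 (f(o) = 7*(31/12) = 217/12)
R = -28275741859/2681340 (R = (((217/12)/(-3335) - 5196/1541) - 4412) - 6130 = (((217/12)*(-1/3335) - 5196*1/1541) - 4412) - 6130 = ((-217/40020 - 5196/1541) - 4412) - 6130 = (-9055579/2681340 - 4412) - 6130 = -11839127659/2681340 - 6130 = -28275741859/2681340 ≈ -10545.)
(-1072 + 14638) + R = (-1072 + 14638) - 28275741859/2681340 = 13566 - 28275741859/2681340 = 8099316581/2681340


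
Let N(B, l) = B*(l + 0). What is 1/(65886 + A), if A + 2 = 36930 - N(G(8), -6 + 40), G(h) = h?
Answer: 1/102542 ≈ 9.7521e-6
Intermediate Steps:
N(B, l) = B*l
A = 36656 (A = -2 + (36930 - 8*(-6 + 40)) = -2 + (36930 - 8*34) = -2 + (36930 - 1*272) = -2 + (36930 - 272) = -2 + 36658 = 36656)
1/(65886 + A) = 1/(65886 + 36656) = 1/102542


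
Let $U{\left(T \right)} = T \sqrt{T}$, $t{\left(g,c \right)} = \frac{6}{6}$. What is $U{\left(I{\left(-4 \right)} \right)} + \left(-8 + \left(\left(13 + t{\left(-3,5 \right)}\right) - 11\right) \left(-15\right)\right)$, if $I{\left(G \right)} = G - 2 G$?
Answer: $-45$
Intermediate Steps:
$t{\left(g,c \right)} = 1$ ($t{\left(g,c \right)} = 6 \cdot \frac{1}{6} = 1$)
$I{\left(G \right)} = - G$
$U{\left(T \right)} = T^{\frac{3}{2}}$
$U{\left(I{\left(-4 \right)} \right)} + \left(-8 + \left(\left(13 + t{\left(-3,5 \right)}\right) - 11\right) \left(-15\right)\right) = \left(\left(-1\right) \left(-4\right)\right)^{\frac{3}{2}} + \left(-8 + \left(\left(13 + 1\right) - 11\right) \left(-15\right)\right) = 4^{\frac{3}{2}} + \left(-8 + \left(14 - 11\right) \left(-15\right)\right) = 8 + \left(-8 + 3 \left(-15\right)\right) = 8 - 53 = -45$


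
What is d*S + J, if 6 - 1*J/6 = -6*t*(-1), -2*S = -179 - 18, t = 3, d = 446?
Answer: 43859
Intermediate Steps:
S = 197/2 (S = -(-179 - 18)/2 = -1/2*(-197) = 197/2 ≈ 98.500)
J = -72 (J = 36 - 6*(-6*3)*(-1) = 36 - (-108)*(-1) = 36 - 6*18 = 36 - 108 = -72)
d*S + J = 446*(197/2) - 72 = 43931 - 72 = 43859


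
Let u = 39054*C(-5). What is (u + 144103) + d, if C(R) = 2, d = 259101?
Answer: 481312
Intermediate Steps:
u = 78108 (u = 39054*2 = 78108)
(u + 144103) + d = (78108 + 144103) + 259101 = 222211 + 259101 = 481312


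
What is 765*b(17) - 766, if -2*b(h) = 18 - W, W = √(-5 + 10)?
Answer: -7651 + 765*√5/2 ≈ -6795.7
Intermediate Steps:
W = √5 ≈ 2.2361
b(h) = -9 + √5/2 (b(h) = -(18 - √5)/2 = -9 + √5/2)
765*b(17) - 766 = 765*(-9 + √5/2) - 766 = (-6885 + 765*√5/2) - 766 = -7651 + 765*√5/2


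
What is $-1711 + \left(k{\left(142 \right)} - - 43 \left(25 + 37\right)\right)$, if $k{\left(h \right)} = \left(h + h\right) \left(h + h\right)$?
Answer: $81611$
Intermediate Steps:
$k{\left(h \right)} = 4 h^{2}$ ($k{\left(h \right)} = 2 h 2 h = 4 h^{2}$)
$-1711 + \left(k{\left(142 \right)} - - 43 \left(25 + 37\right)\right) = -1711 + \left(4 \cdot 142^{2} - - 43 \left(25 + 37\right)\right) = -1711 + \left(4 \cdot 20164 - \left(-43\right) 62\right) = -1711 + \left(80656 - -2666\right) = -1711 + \left(80656 + 2666\right) = -1711 + 83322 = 81611$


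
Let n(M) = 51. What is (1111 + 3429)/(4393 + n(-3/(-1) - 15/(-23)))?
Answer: 1135/1111 ≈ 1.0216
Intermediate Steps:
(1111 + 3429)/(4393 + n(-3/(-1) - 15/(-23))) = (1111 + 3429)/(4393 + 51) = 4540/4444 = 4540*(1/4444) = 1135/1111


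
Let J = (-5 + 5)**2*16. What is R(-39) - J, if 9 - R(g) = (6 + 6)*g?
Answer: 477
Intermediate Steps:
R(g) = 9 - 12*g (R(g) = 9 - (6 + 6)*g = 9 - 12*g)
J = 0 (J = 0**2*16 = 0*16 = 0)
R(-39) - J = (9 - 12*(-39)) - 1*0 = (9 + 468) + 0 = 477 + 0 = 477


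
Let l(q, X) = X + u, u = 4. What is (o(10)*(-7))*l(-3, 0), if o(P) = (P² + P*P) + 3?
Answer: -5684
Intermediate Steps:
o(P) = 3 + 2*P² (o(P) = (P² + P²) + 3 = 2*P² + 3 = 3 + 2*P²)
l(q, X) = 4 + X (l(q, X) = X + 4 = 4 + X)
(o(10)*(-7))*l(-3, 0) = ((3 + 2*10²)*(-7))*(4 + 0) = ((3 + 2*100)*(-7))*4 = ((3 + 200)*(-7))*4 = (203*(-7))*4 = -1421*4 = -5684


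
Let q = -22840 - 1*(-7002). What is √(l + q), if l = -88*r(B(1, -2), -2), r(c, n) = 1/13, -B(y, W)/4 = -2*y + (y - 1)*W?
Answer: I*√2677766/13 ≈ 125.88*I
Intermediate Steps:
B(y, W) = 8*y - 4*W*(-1 + y) (B(y, W) = -4*(-2*y + (y - 1)*W) = -4*(-2*y + (-1 + y)*W) = -4*(-2*y + W*(-1 + y)) = 8*y - 4*W*(-1 + y))
r(c, n) = 1/13
q = -15838 (q = -22840 + 7002 = -15838)
l = -88/13 (l = -88*1/13 = -88/13 ≈ -6.7692)
√(l + q) = √(-88/13 - 15838) = √(-205982/13) = I*√2677766/13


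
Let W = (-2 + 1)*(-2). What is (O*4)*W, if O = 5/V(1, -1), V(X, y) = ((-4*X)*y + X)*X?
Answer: 8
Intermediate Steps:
W = 2 (W = -1*(-2) = 2)
V(X, y) = X*(X - 4*X*y) (V(X, y) = (-4*X*y + X)*X = (X - 4*X*y)*X = X*(X - 4*X*y))
O = 1 (O = 5/((1**2*(1 - 4*(-1)))) = 5/((1*(1 + 4))) = 5/((1*5)) = 5/5 = 5*(1/5) = 1)
(O*4)*W = (1*4)*2 = 4*2 = 8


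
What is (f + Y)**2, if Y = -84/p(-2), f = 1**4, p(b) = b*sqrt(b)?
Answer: (1 - 21*I*sqrt(2))**2 ≈ -881.0 - 59.397*I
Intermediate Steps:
p(b) = b**(3/2)
f = 1
Y = -21*I*sqrt(2) (Y = -84*I*sqrt(2)/4 = -21*I*sqrt(2) ≈ -29.698*I)
(f + Y)**2 = (1 - 21*I*sqrt(2))**2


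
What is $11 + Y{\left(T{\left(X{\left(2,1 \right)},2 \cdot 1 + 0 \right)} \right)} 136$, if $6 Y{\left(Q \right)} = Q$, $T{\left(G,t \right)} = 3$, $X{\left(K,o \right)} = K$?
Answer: $79$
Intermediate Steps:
$Y{\left(Q \right)} = \frac{Q}{6}$
$11 + Y{\left(T{\left(X{\left(2,1 \right)},2 \cdot 1 + 0 \right)} \right)} 136 = 11 + \frac{1}{6} \cdot 3 \cdot 136 = 11 + \frac{1}{2} \cdot 136 = 11 + 68 = 79$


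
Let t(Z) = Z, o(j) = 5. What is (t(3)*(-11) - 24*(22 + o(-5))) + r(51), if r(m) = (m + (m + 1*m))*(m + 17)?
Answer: 9723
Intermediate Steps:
r(m) = 3*m*(17 + m) (r(m) = (m + (m + m))*(17 + m) = (m + 2*m)*(17 + m) = (3*m)*(17 + m) = 3*m*(17 + m))
(t(3)*(-11) - 24*(22 + o(-5))) + r(51) = (3*(-11) - 24*(22 + 5)) + 3*51*(17 + 51) = (-33 - 24*27) + 3*51*68 = (-33 - 648) + 10404 = -681 + 10404 = 9723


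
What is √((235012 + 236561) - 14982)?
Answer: √456591 ≈ 675.71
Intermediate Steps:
√((235012 + 236561) - 14982) = √(471573 - 14982) = √456591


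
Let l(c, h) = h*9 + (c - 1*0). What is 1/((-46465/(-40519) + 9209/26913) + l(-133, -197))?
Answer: -1090487847/2076846184366 ≈ -0.00052507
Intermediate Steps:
l(c, h) = c + 9*h (l(c, h) = 9*h + (c + 0) = 9*h + c = c + 9*h)
1/((-46465/(-40519) + 9209/26913) + l(-133, -197)) = 1/((-46465/(-40519) + 9209/26913) + (-133 + 9*(-197))) = 1/((-46465*(-1/40519) + 9209*(1/26913)) + (-133 - 1773)) = 1/((46465/40519 + 9209/26913) - 1906) = 1/(1623652016/1090487847 - 1906) = 1/(-2076846184366/1090487847) = -1090487847/2076846184366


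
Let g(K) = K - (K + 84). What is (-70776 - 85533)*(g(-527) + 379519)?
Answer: -59309105415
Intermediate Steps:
g(K) = -84 (g(K) = K - (84 + K) = K + (-84 - K) = -84)
(-70776 - 85533)*(g(-527) + 379519) = (-70776 - 85533)*(-84 + 379519) = -156309*379435 = -59309105415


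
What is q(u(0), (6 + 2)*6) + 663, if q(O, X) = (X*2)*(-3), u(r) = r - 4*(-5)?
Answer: 375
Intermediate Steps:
u(r) = 20 + r (u(r) = r + 20 = 20 + r)
q(O, X) = -6*X (q(O, X) = (2*X)*(-3) = -6*X)
q(u(0), (6 + 2)*6) + 663 = -6*(6 + 2)*6 + 663 = -48*6 + 663 = -6*48 + 663 = -288 + 663 = 375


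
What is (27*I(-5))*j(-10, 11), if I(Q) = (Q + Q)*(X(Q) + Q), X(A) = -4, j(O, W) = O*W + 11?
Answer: -240570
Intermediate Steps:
j(O, W) = 11 + O*W
I(Q) = 2*Q*(-4 + Q) (I(Q) = (Q + Q)*(-4 + Q) = (2*Q)*(-4 + Q) = 2*Q*(-4 + Q))
(27*I(-5))*j(-10, 11) = (27*(2*(-5)*(-4 - 5)))*(11 - 10*11) = (27*(2*(-5)*(-9)))*(11 - 110) = (27*90)*(-99) = 2430*(-99) = -240570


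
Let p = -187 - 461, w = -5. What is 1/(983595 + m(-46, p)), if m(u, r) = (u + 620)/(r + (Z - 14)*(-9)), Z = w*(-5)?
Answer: 747/734744891 ≈ 1.0167e-6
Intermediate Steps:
Z = 25 (Z = -5*(-5) = 25)
p = -648
m(u, r) = (620 + u)/(-99 + r) (m(u, r) = (u + 620)/(r + (25 - 14)*(-9)) = (620 + u)/(r + 11*(-9)) = (620 + u)/(r - 99) = (620 + u)/(-99 + r))
1/(983595 + m(-46, p)) = 1/(983595 + (620 - 46)/(-99 - 648)) = 1/(983595 + 574/(-747)) = 1/(983595 - 1/747*574) = 1/(983595 - 574/747) = 1/(734744891/747) = 747/734744891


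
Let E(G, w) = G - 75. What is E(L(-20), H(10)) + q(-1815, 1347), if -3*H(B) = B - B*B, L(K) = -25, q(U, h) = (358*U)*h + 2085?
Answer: -875238205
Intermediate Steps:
q(U, h) = 2085 + 358*U*h (q(U, h) = 358*U*h + 2085 = 2085 + 358*U*h)
H(B) = -B/3 + B**2/3 (H(B) = -(B - B*B)/3 = -(B - B**2)/3 = -B/3 + B**2/3)
E(G, w) = -75 + G
E(L(-20), H(10)) + q(-1815, 1347) = (-75 - 25) + (2085 + 358*(-1815)*1347) = -100 + (2085 - 875240190) = -100 - 875238105 = -875238205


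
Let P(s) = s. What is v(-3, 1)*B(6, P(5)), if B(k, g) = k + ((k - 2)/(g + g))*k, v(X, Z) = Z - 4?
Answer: -126/5 ≈ -25.200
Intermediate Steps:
v(X, Z) = -4 + Z
B(k, g) = k + k*(-2 + k)/(2*g) (B(k, g) = k + ((-2 + k)/((2*g)))*k = k + ((-2 + k)*(1/(2*g)))*k = k + ((-2 + k)/(2*g))*k = k + k*(-2 + k)/(2*g))
v(-3, 1)*B(6, P(5)) = (-4 + 1)*((½)*6*(-2 + 6 + 2*5)/5) = -3*6*(-2 + 6 + 10)/(2*5) = -3*6*14/(2*5) = -3*42/5 = -126/5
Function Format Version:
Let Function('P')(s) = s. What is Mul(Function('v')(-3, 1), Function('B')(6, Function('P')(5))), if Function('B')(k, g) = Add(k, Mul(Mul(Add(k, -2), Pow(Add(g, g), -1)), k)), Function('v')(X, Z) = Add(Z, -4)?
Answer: Rational(-126, 5) ≈ -25.200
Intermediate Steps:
Function('v')(X, Z) = Add(-4, Z)
Function('B')(k, g) = Add(k, Mul(Rational(1, 2), k, Pow(g, -1), Add(-2, k))) (Function('B')(k, g) = Add(k, Mul(Mul(Add(-2, k), Pow(Mul(2, g), -1)), k)) = Add(k, Mul(Mul(Add(-2, k), Mul(Rational(1, 2), Pow(g, -1))), k)) = Add(k, Mul(Mul(Rational(1, 2), Pow(g, -1), Add(-2, k)), k)) = Add(k, Mul(Rational(1, 2), k, Pow(g, -1), Add(-2, k))))
Mul(Function('v')(-3, 1), Function('B')(6, Function('P')(5))) = Mul(Add(-4, 1), Mul(Rational(1, 2), 6, Pow(5, -1), Add(-2, 6, Mul(2, 5)))) = Mul(-3, Mul(Rational(1, 2), 6, Rational(1, 5), Add(-2, 6, 10))) = Mul(-3, Mul(Rational(1, 2), 6, Rational(1, 5), 14)) = Mul(-3, Rational(42, 5)) = Rational(-126, 5)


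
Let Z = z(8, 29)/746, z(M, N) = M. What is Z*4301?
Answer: 17204/373 ≈ 46.123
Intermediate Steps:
Z = 4/373 (Z = 8/746 = 8*(1/746) = 4/373 ≈ 0.010724)
Z*4301 = (4/373)*4301 = 17204/373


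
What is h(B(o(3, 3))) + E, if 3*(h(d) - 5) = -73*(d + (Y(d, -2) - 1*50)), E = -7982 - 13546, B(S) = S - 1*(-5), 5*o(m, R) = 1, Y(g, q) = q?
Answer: -101921/5 ≈ -20384.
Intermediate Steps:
o(m, R) = ⅕ (o(m, R) = (⅕)*1 = ⅕)
B(S) = 5 + S (B(S) = S + 5 = 5 + S)
E = -21528
h(d) = 3811/3 - 73*d/3 (h(d) = 5 + (-73*(d + (-2 - 1*50)))/3 = 5 + (-73*(d + (-2 - 50)))/3 = 5 + (-73*(d - 52))/3 = 5 + (-73*(-52 + d))/3 = 5 + (3796 - 73*d)/3 = 5 + (3796/3 - 73*d/3) = 3811/3 - 73*d/3)
h(B(o(3, 3))) + E = (3811/3 - 73*(5 + ⅕)/3) - 21528 = (3811/3 - 73/3*26/5) - 21528 = (3811/3 - 1898/15) - 21528 = 5719/5 - 21528 = -101921/5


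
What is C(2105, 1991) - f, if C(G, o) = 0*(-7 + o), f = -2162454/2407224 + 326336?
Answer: -130926948135/401204 ≈ -3.2634e+5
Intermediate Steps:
f = 130926948135/401204 (f = -2162454*1/2407224 + 326336 = -360409/401204 + 326336 = 130926948135/401204 ≈ 3.2634e+5)
C(G, o) = 0
C(2105, 1991) - f = 0 - 1*130926948135/401204 = 0 - 130926948135/401204 = -130926948135/401204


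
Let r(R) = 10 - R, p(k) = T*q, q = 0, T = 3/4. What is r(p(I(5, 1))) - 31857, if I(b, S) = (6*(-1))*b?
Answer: -31847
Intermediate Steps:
T = 3/4 (T = 3*(1/4) = 3/4 ≈ 0.75000)
I(b, S) = -6*b
p(k) = 0 (p(k) = (3/4)*0 = 0)
r(p(I(5, 1))) - 31857 = (10 - 1*0) - 31857 = (10 + 0) - 31857 = 10 - 31857 = -31847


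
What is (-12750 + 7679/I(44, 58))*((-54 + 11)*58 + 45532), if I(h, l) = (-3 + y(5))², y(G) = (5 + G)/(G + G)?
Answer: -932224599/2 ≈ -4.6611e+8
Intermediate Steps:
y(G) = (5 + G)/(2*G) (y(G) = (5 + G)/((2*G)) = (5 + G)*(1/(2*G)) = (5 + G)/(2*G))
I(h, l) = 4 (I(h, l) = (-3 + (½)*(5 + 5)/5)² = (-3 + (½)*(⅕)*10)² = (-3 + 1)² = (-2)² = 4)
(-12750 + 7679/I(44, 58))*((-54 + 11)*58 + 45532) = (-12750 + 7679/4)*((-54 + 11)*58 + 45532) = (-12750 + 7679*(¼))*(-43*58 + 45532) = (-12750 + 7679/4)*(-2494 + 45532) = -43321/4*43038 = -932224599/2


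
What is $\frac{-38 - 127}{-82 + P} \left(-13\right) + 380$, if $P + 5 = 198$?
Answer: $\frac{14775}{37} \approx 399.32$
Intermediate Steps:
$P = 193$ ($P = -5 + 198 = 193$)
$\frac{-38 - 127}{-82 + P} \left(-13\right) + 380 = \frac{-38 - 127}{-82 + 193} \left(-13\right) + 380 = - \frac{165}{111} \left(-13\right) + 380 = \left(-165\right) \frac{1}{111} \left(-13\right) + 380 = \left(- \frac{55}{37}\right) \left(-13\right) + 380 = \frac{715}{37} + 380 = \frac{14775}{37}$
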